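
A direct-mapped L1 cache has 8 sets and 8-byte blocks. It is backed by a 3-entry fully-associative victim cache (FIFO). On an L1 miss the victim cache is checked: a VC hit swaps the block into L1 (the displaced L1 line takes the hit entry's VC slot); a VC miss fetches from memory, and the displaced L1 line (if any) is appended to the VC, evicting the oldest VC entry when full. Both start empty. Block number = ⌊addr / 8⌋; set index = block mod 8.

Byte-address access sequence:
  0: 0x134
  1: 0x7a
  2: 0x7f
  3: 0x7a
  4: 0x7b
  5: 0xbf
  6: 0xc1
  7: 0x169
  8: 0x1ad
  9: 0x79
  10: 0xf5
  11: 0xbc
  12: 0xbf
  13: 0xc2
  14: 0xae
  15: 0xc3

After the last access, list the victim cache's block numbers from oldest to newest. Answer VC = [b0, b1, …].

VC = [45, 38, 53]

#0 0x134→b38/s6 MISS; vc=[]
#1 0x7a→b15/s7 MISS; vc=[]
#2 0x7f→b15/s7 L1-HIT; vc=[]
#3 0x7a→b15/s7 L1-HIT; vc=[]
#4 0x7b→b15/s7 L1-HIT; vc=[]
#5 0xbf→b23/s7 MISS; vc=[15]
#6 0xc1→b24/s0 MISS; vc=[15]
#7 0x169→b45/s5 MISS; vc=[15]
#8 0x1ad→b53/s5 MISS; vc=[15,45]
#9 0x79→b15/s7 VC-HIT; vc=[23,45]
#10 0xf5→b30/s6 MISS; vc=[23,45,38]
#11 0xbc→b23/s7 VC-HIT; vc=[15,45,38]
#12 0xbf→b23/s7 L1-HIT; vc=[15,45,38]
#13 0xc2→b24/s0 L1-HIT; vc=[15,45,38]
#14 0xae→b21/s5 MISS; vc=[45,38,53]
#15 0xc3→b24/s0 L1-HIT; vc=[45,38,53]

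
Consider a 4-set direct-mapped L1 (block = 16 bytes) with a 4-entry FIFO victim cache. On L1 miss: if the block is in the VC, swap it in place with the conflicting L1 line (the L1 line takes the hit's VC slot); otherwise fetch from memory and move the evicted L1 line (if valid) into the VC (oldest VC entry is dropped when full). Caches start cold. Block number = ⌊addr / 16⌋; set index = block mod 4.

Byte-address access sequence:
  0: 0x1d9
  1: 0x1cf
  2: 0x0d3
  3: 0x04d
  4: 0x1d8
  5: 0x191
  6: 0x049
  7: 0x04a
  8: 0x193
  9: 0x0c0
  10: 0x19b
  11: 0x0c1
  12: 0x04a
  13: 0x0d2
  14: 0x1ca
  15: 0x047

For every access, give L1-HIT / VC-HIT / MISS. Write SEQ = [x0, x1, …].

SEQ = [MISS, MISS, MISS, MISS, VC-HIT, MISS, L1-HIT, L1-HIT, L1-HIT, MISS, L1-HIT, L1-HIT, VC-HIT, VC-HIT, VC-HIT, VC-HIT]

  [0] addr=0x1d9 blk=29 s=1: MISS | VC []
  [1] addr=0x1cf blk=28 s=0: MISS | VC []
  [2] addr=0xd3 blk=13 s=1: MISS | VC [29]
  [3] addr=0x4d blk=4 s=0: MISS | VC [29, 28]
  [4] addr=0x1d8 blk=29 s=1: VC-HIT | VC [13, 28]
  [5] addr=0x191 blk=25 s=1: MISS | VC [13, 28, 29]
  [6] addr=0x49 blk=4 s=0: L1-HIT | VC [13, 28, 29]
  [7] addr=0x4a blk=4 s=0: L1-HIT | VC [13, 28, 29]
  [8] addr=0x193 blk=25 s=1: L1-HIT | VC [13, 28, 29]
  [9] addr=0xc0 blk=12 s=0: MISS | VC [13, 28, 29, 4]
  [10] addr=0x19b blk=25 s=1: L1-HIT | VC [13, 28, 29, 4]
  [11] addr=0xc1 blk=12 s=0: L1-HIT | VC [13, 28, 29, 4]
  [12] addr=0x4a blk=4 s=0: VC-HIT | VC [13, 28, 29, 12]
  [13] addr=0xd2 blk=13 s=1: VC-HIT | VC [25, 28, 29, 12]
  [14] addr=0x1ca blk=28 s=0: VC-HIT | VC [25, 4, 29, 12]
  [15] addr=0x47 blk=4 s=0: VC-HIT | VC [25, 28, 29, 12]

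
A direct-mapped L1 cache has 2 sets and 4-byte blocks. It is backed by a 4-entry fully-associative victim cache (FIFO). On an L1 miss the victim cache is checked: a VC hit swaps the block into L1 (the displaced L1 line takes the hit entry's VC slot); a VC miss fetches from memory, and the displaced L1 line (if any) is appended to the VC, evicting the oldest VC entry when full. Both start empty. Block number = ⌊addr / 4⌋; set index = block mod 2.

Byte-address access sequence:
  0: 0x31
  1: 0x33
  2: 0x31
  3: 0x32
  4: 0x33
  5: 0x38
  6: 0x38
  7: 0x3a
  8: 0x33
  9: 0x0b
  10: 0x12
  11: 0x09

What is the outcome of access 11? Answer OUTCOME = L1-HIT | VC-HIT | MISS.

  [0] addr=0x31 blk=12 s=0: MISS | VC []
  [1] addr=0x33 blk=12 s=0: L1-HIT | VC []
  [2] addr=0x31 blk=12 s=0: L1-HIT | VC []
  [3] addr=0x32 blk=12 s=0: L1-HIT | VC []
  [4] addr=0x33 blk=12 s=0: L1-HIT | VC []
  [5] addr=0x38 blk=14 s=0: MISS | VC [12]
  [6] addr=0x38 blk=14 s=0: L1-HIT | VC [12]
  [7] addr=0x3a blk=14 s=0: L1-HIT | VC [12]
  [8] addr=0x33 blk=12 s=0: VC-HIT | VC [14]
  [9] addr=0xb blk=2 s=0: MISS | VC [14, 12]
  [10] addr=0x12 blk=4 s=0: MISS | VC [14, 12, 2]
  [11] addr=0x9 blk=2 s=0: VC-HIT | VC [14, 12, 4]

OUTCOME = VC-HIT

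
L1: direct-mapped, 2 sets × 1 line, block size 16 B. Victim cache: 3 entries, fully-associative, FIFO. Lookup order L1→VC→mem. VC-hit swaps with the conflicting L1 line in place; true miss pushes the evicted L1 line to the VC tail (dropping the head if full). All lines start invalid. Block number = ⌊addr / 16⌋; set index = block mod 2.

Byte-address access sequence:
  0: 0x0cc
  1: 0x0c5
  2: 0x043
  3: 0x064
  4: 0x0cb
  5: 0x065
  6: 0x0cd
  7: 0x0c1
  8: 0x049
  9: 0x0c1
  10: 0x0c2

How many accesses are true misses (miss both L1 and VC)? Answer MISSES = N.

MISSES = 3

0: 0xcc (blk 12, set 0) → MISS  vc=[]
1: 0xc5 (blk 12, set 0) → L1-HIT  vc=[]
2: 0x43 (blk 4, set 0) → MISS  vc=[12]
3: 0x64 (blk 6, set 0) → MISS  vc=[12, 4]
4: 0xcb (blk 12, set 0) → VC-HIT  vc=[6, 4]
5: 0x65 (blk 6, set 0) → VC-HIT  vc=[12, 4]
6: 0xcd (blk 12, set 0) → VC-HIT  vc=[6, 4]
7: 0xc1 (blk 12, set 0) → L1-HIT  vc=[6, 4]
8: 0x49 (blk 4, set 0) → VC-HIT  vc=[6, 12]
9: 0xc1 (blk 12, set 0) → VC-HIT  vc=[6, 4]
10: 0xc2 (blk 12, set 0) → L1-HIT  vc=[6, 4]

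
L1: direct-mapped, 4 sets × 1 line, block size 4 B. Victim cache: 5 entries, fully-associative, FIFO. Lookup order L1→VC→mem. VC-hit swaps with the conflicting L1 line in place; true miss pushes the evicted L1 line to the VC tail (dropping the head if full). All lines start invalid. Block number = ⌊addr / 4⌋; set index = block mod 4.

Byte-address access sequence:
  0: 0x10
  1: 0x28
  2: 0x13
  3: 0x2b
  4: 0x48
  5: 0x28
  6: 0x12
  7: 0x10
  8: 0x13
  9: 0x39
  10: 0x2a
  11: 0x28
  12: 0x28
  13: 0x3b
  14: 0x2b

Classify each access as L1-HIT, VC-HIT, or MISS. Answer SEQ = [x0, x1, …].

SEQ = [MISS, MISS, L1-HIT, L1-HIT, MISS, VC-HIT, L1-HIT, L1-HIT, L1-HIT, MISS, VC-HIT, L1-HIT, L1-HIT, VC-HIT, VC-HIT]

0: 0x10 (blk 4, set 0) → MISS  vc=[]
1: 0x28 (blk 10, set 2) → MISS  vc=[]
2: 0x13 (blk 4, set 0) → L1-HIT  vc=[]
3: 0x2b (blk 10, set 2) → L1-HIT  vc=[]
4: 0x48 (blk 18, set 2) → MISS  vc=[10]
5: 0x28 (blk 10, set 2) → VC-HIT  vc=[18]
6: 0x12 (blk 4, set 0) → L1-HIT  vc=[18]
7: 0x10 (blk 4, set 0) → L1-HIT  vc=[18]
8: 0x13 (blk 4, set 0) → L1-HIT  vc=[18]
9: 0x39 (blk 14, set 2) → MISS  vc=[18, 10]
10: 0x2a (blk 10, set 2) → VC-HIT  vc=[18, 14]
11: 0x28 (blk 10, set 2) → L1-HIT  vc=[18, 14]
12: 0x28 (blk 10, set 2) → L1-HIT  vc=[18, 14]
13: 0x3b (blk 14, set 2) → VC-HIT  vc=[18, 10]
14: 0x2b (blk 10, set 2) → VC-HIT  vc=[18, 14]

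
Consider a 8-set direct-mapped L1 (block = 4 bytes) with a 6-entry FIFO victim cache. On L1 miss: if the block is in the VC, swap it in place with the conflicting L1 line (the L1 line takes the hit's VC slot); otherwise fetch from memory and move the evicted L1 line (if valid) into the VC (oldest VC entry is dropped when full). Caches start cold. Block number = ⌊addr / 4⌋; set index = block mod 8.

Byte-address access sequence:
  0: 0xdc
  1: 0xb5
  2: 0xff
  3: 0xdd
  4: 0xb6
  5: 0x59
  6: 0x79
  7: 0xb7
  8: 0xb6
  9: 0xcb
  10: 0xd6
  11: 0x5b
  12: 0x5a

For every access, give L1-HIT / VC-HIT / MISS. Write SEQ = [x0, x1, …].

SEQ = [MISS, MISS, MISS, VC-HIT, L1-HIT, MISS, MISS, L1-HIT, L1-HIT, MISS, MISS, VC-HIT, L1-HIT]

#0 0xdc→b55/s7 MISS; vc=[]
#1 0xb5→b45/s5 MISS; vc=[]
#2 0xff→b63/s7 MISS; vc=[55]
#3 0xdd→b55/s7 VC-HIT; vc=[63]
#4 0xb6→b45/s5 L1-HIT; vc=[63]
#5 0x59→b22/s6 MISS; vc=[63]
#6 0x79→b30/s6 MISS; vc=[63,22]
#7 0xb7→b45/s5 L1-HIT; vc=[63,22]
#8 0xb6→b45/s5 L1-HIT; vc=[63,22]
#9 0xcb→b50/s2 MISS; vc=[63,22]
#10 0xd6→b53/s5 MISS; vc=[63,22,45]
#11 0x5b→b22/s6 VC-HIT; vc=[63,30,45]
#12 0x5a→b22/s6 L1-HIT; vc=[63,30,45]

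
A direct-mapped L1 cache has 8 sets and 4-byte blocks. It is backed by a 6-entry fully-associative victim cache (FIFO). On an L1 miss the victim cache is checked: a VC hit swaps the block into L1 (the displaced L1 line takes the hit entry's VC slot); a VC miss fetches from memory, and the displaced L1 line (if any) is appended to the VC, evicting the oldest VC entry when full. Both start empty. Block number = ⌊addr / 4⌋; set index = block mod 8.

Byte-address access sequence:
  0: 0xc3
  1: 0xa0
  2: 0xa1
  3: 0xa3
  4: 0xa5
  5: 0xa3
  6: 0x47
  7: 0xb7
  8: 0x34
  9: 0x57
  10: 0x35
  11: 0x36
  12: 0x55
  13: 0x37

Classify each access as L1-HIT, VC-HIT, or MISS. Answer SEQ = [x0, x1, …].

SEQ = [MISS, MISS, L1-HIT, L1-HIT, MISS, L1-HIT, MISS, MISS, MISS, MISS, VC-HIT, L1-HIT, VC-HIT, VC-HIT]

#0 0xc3→b48/s0 MISS; vc=[]
#1 0xa0→b40/s0 MISS; vc=[48]
#2 0xa1→b40/s0 L1-HIT; vc=[48]
#3 0xa3→b40/s0 L1-HIT; vc=[48]
#4 0xa5→b41/s1 MISS; vc=[48]
#5 0xa3→b40/s0 L1-HIT; vc=[48]
#6 0x47→b17/s1 MISS; vc=[48,41]
#7 0xb7→b45/s5 MISS; vc=[48,41]
#8 0x34→b13/s5 MISS; vc=[48,41,45]
#9 0x57→b21/s5 MISS; vc=[48,41,45,13]
#10 0x35→b13/s5 VC-HIT; vc=[48,41,45,21]
#11 0x36→b13/s5 L1-HIT; vc=[48,41,45,21]
#12 0x55→b21/s5 VC-HIT; vc=[48,41,45,13]
#13 0x37→b13/s5 VC-HIT; vc=[48,41,45,21]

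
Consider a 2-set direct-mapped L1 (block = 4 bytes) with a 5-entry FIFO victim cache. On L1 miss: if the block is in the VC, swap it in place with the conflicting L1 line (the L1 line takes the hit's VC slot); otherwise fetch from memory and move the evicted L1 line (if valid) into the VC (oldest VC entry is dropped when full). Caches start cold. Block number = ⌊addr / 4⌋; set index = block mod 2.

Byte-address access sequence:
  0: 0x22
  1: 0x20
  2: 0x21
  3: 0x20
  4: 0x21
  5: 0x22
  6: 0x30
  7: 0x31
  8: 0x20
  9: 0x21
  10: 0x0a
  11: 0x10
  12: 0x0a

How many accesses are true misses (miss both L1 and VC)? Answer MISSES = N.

MISSES = 4

0: 0x22 (blk 8, set 0) → MISS  vc=[]
1: 0x20 (blk 8, set 0) → L1-HIT  vc=[]
2: 0x21 (blk 8, set 0) → L1-HIT  vc=[]
3: 0x20 (blk 8, set 0) → L1-HIT  vc=[]
4: 0x21 (blk 8, set 0) → L1-HIT  vc=[]
5: 0x22 (blk 8, set 0) → L1-HIT  vc=[]
6: 0x30 (blk 12, set 0) → MISS  vc=[8]
7: 0x31 (blk 12, set 0) → L1-HIT  vc=[8]
8: 0x20 (blk 8, set 0) → VC-HIT  vc=[12]
9: 0x21 (blk 8, set 0) → L1-HIT  vc=[12]
10: 0xa (blk 2, set 0) → MISS  vc=[12, 8]
11: 0x10 (blk 4, set 0) → MISS  vc=[12, 8, 2]
12: 0xa (blk 2, set 0) → VC-HIT  vc=[12, 8, 4]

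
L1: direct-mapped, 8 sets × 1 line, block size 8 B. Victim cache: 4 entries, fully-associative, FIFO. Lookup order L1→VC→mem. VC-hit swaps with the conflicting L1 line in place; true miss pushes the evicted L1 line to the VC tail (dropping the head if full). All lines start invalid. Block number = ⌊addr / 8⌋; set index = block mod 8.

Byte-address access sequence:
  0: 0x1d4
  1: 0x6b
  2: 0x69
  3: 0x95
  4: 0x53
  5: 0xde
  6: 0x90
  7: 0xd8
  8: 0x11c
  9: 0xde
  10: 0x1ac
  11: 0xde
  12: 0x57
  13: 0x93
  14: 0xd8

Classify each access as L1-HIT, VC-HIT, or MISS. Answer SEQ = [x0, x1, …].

#0 0x1d4→b58/s2 MISS; vc=[]
#1 0x6b→b13/s5 MISS; vc=[]
#2 0x69→b13/s5 L1-HIT; vc=[]
#3 0x95→b18/s2 MISS; vc=[58]
#4 0x53→b10/s2 MISS; vc=[58,18]
#5 0xde→b27/s3 MISS; vc=[58,18]
#6 0x90→b18/s2 VC-HIT; vc=[58,10]
#7 0xd8→b27/s3 L1-HIT; vc=[58,10]
#8 0x11c→b35/s3 MISS; vc=[58,10,27]
#9 0xde→b27/s3 VC-HIT; vc=[58,10,35]
#10 0x1ac→b53/s5 MISS; vc=[58,10,35,13]
#11 0xde→b27/s3 L1-HIT; vc=[58,10,35,13]
#12 0x57→b10/s2 VC-HIT; vc=[58,18,35,13]
#13 0x93→b18/s2 VC-HIT; vc=[58,10,35,13]
#14 0xd8→b27/s3 L1-HIT; vc=[58,10,35,13]

SEQ = [MISS, MISS, L1-HIT, MISS, MISS, MISS, VC-HIT, L1-HIT, MISS, VC-HIT, MISS, L1-HIT, VC-HIT, VC-HIT, L1-HIT]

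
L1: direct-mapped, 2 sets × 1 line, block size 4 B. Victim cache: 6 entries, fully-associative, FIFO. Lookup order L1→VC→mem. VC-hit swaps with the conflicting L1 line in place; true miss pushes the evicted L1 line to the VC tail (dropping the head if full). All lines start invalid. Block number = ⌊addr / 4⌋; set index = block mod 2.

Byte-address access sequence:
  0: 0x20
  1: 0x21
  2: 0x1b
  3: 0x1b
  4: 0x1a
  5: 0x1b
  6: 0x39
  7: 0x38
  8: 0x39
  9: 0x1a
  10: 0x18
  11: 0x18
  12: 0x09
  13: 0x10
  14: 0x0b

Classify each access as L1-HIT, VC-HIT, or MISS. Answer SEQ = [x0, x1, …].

SEQ = [MISS, L1-HIT, MISS, L1-HIT, L1-HIT, L1-HIT, MISS, L1-HIT, L1-HIT, VC-HIT, L1-HIT, L1-HIT, MISS, MISS, VC-HIT]

0: 0x20 (blk 8, set 0) → MISS  vc=[]
1: 0x21 (blk 8, set 0) → L1-HIT  vc=[]
2: 0x1b (blk 6, set 0) → MISS  vc=[8]
3: 0x1b (blk 6, set 0) → L1-HIT  vc=[8]
4: 0x1a (blk 6, set 0) → L1-HIT  vc=[8]
5: 0x1b (blk 6, set 0) → L1-HIT  vc=[8]
6: 0x39 (blk 14, set 0) → MISS  vc=[8, 6]
7: 0x38 (blk 14, set 0) → L1-HIT  vc=[8, 6]
8: 0x39 (blk 14, set 0) → L1-HIT  vc=[8, 6]
9: 0x1a (blk 6, set 0) → VC-HIT  vc=[8, 14]
10: 0x18 (blk 6, set 0) → L1-HIT  vc=[8, 14]
11: 0x18 (blk 6, set 0) → L1-HIT  vc=[8, 14]
12: 0x9 (blk 2, set 0) → MISS  vc=[8, 14, 6]
13: 0x10 (blk 4, set 0) → MISS  vc=[8, 14, 6, 2]
14: 0xb (blk 2, set 0) → VC-HIT  vc=[8, 14, 6, 4]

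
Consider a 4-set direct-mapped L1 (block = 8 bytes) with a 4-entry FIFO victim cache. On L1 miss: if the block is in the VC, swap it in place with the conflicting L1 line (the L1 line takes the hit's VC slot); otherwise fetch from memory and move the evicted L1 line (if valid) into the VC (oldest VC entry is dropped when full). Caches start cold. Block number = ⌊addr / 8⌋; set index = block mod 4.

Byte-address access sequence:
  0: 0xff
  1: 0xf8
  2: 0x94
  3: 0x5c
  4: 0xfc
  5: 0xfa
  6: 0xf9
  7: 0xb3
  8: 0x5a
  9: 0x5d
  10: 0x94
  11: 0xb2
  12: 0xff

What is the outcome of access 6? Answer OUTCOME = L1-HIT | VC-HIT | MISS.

0: 0xff (blk 31, set 3) → MISS  vc=[]
1: 0xf8 (blk 31, set 3) → L1-HIT  vc=[]
2: 0x94 (blk 18, set 2) → MISS  vc=[]
3: 0x5c (blk 11, set 3) → MISS  vc=[31]
4: 0xfc (blk 31, set 3) → VC-HIT  vc=[11]
5: 0xfa (blk 31, set 3) → L1-HIT  vc=[11]
6: 0xf9 (blk 31, set 3) → L1-HIT  vc=[11]
7: 0xb3 (blk 22, set 2) → MISS  vc=[11, 18]
8: 0x5a (blk 11, set 3) → VC-HIT  vc=[31, 18]
9: 0x5d (blk 11, set 3) → L1-HIT  vc=[31, 18]
10: 0x94 (blk 18, set 2) → VC-HIT  vc=[31, 22]
11: 0xb2 (blk 22, set 2) → VC-HIT  vc=[31, 18]
12: 0xff (blk 31, set 3) → VC-HIT  vc=[11, 18]

OUTCOME = L1-HIT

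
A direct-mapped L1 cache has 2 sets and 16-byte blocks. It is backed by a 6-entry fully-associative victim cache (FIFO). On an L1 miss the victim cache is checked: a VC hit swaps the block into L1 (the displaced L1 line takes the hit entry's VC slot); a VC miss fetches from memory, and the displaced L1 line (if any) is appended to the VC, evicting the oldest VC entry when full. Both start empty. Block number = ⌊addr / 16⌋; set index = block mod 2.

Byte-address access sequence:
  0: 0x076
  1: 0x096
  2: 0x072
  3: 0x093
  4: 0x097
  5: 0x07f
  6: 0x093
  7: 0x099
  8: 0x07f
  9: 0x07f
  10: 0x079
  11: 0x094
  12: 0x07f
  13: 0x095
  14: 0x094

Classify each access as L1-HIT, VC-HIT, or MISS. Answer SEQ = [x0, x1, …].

  [0] addr=0x76 blk=7 s=1: MISS | VC []
  [1] addr=0x96 blk=9 s=1: MISS | VC [7]
  [2] addr=0x72 blk=7 s=1: VC-HIT | VC [9]
  [3] addr=0x93 blk=9 s=1: VC-HIT | VC [7]
  [4] addr=0x97 blk=9 s=1: L1-HIT | VC [7]
  [5] addr=0x7f blk=7 s=1: VC-HIT | VC [9]
  [6] addr=0x93 blk=9 s=1: VC-HIT | VC [7]
  [7] addr=0x99 blk=9 s=1: L1-HIT | VC [7]
  [8] addr=0x7f blk=7 s=1: VC-HIT | VC [9]
  [9] addr=0x7f blk=7 s=1: L1-HIT | VC [9]
  [10] addr=0x79 blk=7 s=1: L1-HIT | VC [9]
  [11] addr=0x94 blk=9 s=1: VC-HIT | VC [7]
  [12] addr=0x7f blk=7 s=1: VC-HIT | VC [9]
  [13] addr=0x95 blk=9 s=1: VC-HIT | VC [7]
  [14] addr=0x94 blk=9 s=1: L1-HIT | VC [7]

SEQ = [MISS, MISS, VC-HIT, VC-HIT, L1-HIT, VC-HIT, VC-HIT, L1-HIT, VC-HIT, L1-HIT, L1-HIT, VC-HIT, VC-HIT, VC-HIT, L1-HIT]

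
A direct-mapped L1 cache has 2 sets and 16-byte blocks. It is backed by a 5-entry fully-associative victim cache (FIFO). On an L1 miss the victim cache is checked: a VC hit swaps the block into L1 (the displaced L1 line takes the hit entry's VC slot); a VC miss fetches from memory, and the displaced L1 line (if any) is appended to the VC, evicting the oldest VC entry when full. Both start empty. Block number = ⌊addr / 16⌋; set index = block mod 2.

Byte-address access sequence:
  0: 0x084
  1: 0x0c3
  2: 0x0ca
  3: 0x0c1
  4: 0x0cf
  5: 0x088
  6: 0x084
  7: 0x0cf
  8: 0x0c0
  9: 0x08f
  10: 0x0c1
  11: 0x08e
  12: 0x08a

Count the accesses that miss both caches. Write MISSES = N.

#0 0x84→b8/s0 MISS; vc=[]
#1 0xc3→b12/s0 MISS; vc=[8]
#2 0xca→b12/s0 L1-HIT; vc=[8]
#3 0xc1→b12/s0 L1-HIT; vc=[8]
#4 0xcf→b12/s0 L1-HIT; vc=[8]
#5 0x88→b8/s0 VC-HIT; vc=[12]
#6 0x84→b8/s0 L1-HIT; vc=[12]
#7 0xcf→b12/s0 VC-HIT; vc=[8]
#8 0xc0→b12/s0 L1-HIT; vc=[8]
#9 0x8f→b8/s0 VC-HIT; vc=[12]
#10 0xc1→b12/s0 VC-HIT; vc=[8]
#11 0x8e→b8/s0 VC-HIT; vc=[12]
#12 0x8a→b8/s0 L1-HIT; vc=[12]

MISSES = 2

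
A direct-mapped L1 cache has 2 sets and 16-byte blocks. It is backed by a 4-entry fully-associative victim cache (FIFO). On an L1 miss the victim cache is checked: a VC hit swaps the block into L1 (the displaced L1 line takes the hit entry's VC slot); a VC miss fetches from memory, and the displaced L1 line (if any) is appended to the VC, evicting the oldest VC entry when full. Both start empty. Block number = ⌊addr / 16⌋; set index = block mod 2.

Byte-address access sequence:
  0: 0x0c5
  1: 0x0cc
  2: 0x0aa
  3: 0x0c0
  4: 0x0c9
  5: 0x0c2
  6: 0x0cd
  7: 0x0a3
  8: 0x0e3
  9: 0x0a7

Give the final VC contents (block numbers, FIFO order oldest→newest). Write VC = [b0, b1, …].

  [0] addr=0xc5 blk=12 s=0: MISS | VC []
  [1] addr=0xcc blk=12 s=0: L1-HIT | VC []
  [2] addr=0xaa blk=10 s=0: MISS | VC [12]
  [3] addr=0xc0 blk=12 s=0: VC-HIT | VC [10]
  [4] addr=0xc9 blk=12 s=0: L1-HIT | VC [10]
  [5] addr=0xc2 blk=12 s=0: L1-HIT | VC [10]
  [6] addr=0xcd blk=12 s=0: L1-HIT | VC [10]
  [7] addr=0xa3 blk=10 s=0: VC-HIT | VC [12]
  [8] addr=0xe3 blk=14 s=0: MISS | VC [12, 10]
  [9] addr=0xa7 blk=10 s=0: VC-HIT | VC [12, 14]

VC = [12, 14]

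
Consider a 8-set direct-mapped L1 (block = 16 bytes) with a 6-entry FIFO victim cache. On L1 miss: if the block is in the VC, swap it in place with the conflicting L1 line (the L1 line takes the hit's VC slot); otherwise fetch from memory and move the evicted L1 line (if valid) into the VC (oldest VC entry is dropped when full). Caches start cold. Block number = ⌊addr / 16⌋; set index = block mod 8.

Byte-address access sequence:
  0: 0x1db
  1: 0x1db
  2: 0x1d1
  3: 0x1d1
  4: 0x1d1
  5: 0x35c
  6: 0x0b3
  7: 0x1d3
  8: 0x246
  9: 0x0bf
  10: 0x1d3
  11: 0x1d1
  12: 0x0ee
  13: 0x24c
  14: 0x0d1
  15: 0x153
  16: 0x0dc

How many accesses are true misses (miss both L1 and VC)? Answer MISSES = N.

MISSES = 7

0: 0x1db (blk 29, set 5) → MISS  vc=[]
1: 0x1db (blk 29, set 5) → L1-HIT  vc=[]
2: 0x1d1 (blk 29, set 5) → L1-HIT  vc=[]
3: 0x1d1 (blk 29, set 5) → L1-HIT  vc=[]
4: 0x1d1 (blk 29, set 5) → L1-HIT  vc=[]
5: 0x35c (blk 53, set 5) → MISS  vc=[29]
6: 0xb3 (blk 11, set 3) → MISS  vc=[29]
7: 0x1d3 (blk 29, set 5) → VC-HIT  vc=[53]
8: 0x246 (blk 36, set 4) → MISS  vc=[53]
9: 0xbf (blk 11, set 3) → L1-HIT  vc=[53]
10: 0x1d3 (blk 29, set 5) → L1-HIT  vc=[53]
11: 0x1d1 (blk 29, set 5) → L1-HIT  vc=[53]
12: 0xee (blk 14, set 6) → MISS  vc=[53]
13: 0x24c (blk 36, set 4) → L1-HIT  vc=[53]
14: 0xd1 (blk 13, set 5) → MISS  vc=[53, 29]
15: 0x153 (blk 21, set 5) → MISS  vc=[53, 29, 13]
16: 0xdc (blk 13, set 5) → VC-HIT  vc=[53, 29, 21]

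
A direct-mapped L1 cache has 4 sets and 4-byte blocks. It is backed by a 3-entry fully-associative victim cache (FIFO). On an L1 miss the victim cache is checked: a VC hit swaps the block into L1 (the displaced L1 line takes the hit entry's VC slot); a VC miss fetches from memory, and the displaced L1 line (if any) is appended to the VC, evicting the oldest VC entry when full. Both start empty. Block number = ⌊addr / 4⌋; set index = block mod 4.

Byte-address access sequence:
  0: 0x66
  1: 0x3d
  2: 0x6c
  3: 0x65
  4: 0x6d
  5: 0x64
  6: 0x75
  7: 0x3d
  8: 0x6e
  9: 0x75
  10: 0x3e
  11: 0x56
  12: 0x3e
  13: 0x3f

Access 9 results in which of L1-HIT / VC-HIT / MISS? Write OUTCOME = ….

#0 0x66→b25/s1 MISS; vc=[]
#1 0x3d→b15/s3 MISS; vc=[]
#2 0x6c→b27/s3 MISS; vc=[15]
#3 0x65→b25/s1 L1-HIT; vc=[15]
#4 0x6d→b27/s3 L1-HIT; vc=[15]
#5 0x64→b25/s1 L1-HIT; vc=[15]
#6 0x75→b29/s1 MISS; vc=[15,25]
#7 0x3d→b15/s3 VC-HIT; vc=[27,25]
#8 0x6e→b27/s3 VC-HIT; vc=[15,25]
#9 0x75→b29/s1 L1-HIT; vc=[15,25]
#10 0x3e→b15/s3 VC-HIT; vc=[27,25]
#11 0x56→b21/s1 MISS; vc=[27,25,29]
#12 0x3e→b15/s3 L1-HIT; vc=[27,25,29]
#13 0x3f→b15/s3 L1-HIT; vc=[27,25,29]

OUTCOME = L1-HIT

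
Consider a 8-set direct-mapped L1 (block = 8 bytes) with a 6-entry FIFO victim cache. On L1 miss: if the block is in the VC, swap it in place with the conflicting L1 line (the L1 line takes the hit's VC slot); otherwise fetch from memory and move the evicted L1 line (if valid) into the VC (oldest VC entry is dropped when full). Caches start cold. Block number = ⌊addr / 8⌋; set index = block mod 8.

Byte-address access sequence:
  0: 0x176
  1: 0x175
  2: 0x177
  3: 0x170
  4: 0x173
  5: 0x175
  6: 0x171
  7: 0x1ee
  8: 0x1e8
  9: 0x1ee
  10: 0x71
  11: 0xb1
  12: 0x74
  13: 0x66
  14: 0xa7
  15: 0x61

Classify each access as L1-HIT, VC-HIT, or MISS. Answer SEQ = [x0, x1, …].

0: 0x176 (blk 46, set 6) → MISS  vc=[]
1: 0x175 (blk 46, set 6) → L1-HIT  vc=[]
2: 0x177 (blk 46, set 6) → L1-HIT  vc=[]
3: 0x170 (blk 46, set 6) → L1-HIT  vc=[]
4: 0x173 (blk 46, set 6) → L1-HIT  vc=[]
5: 0x175 (blk 46, set 6) → L1-HIT  vc=[]
6: 0x171 (blk 46, set 6) → L1-HIT  vc=[]
7: 0x1ee (blk 61, set 5) → MISS  vc=[]
8: 0x1e8 (blk 61, set 5) → L1-HIT  vc=[]
9: 0x1ee (blk 61, set 5) → L1-HIT  vc=[]
10: 0x71 (blk 14, set 6) → MISS  vc=[46]
11: 0xb1 (blk 22, set 6) → MISS  vc=[46, 14]
12: 0x74 (blk 14, set 6) → VC-HIT  vc=[46, 22]
13: 0x66 (blk 12, set 4) → MISS  vc=[46, 22]
14: 0xa7 (blk 20, set 4) → MISS  vc=[46, 22, 12]
15: 0x61 (blk 12, set 4) → VC-HIT  vc=[46, 22, 20]

SEQ = [MISS, L1-HIT, L1-HIT, L1-HIT, L1-HIT, L1-HIT, L1-HIT, MISS, L1-HIT, L1-HIT, MISS, MISS, VC-HIT, MISS, MISS, VC-HIT]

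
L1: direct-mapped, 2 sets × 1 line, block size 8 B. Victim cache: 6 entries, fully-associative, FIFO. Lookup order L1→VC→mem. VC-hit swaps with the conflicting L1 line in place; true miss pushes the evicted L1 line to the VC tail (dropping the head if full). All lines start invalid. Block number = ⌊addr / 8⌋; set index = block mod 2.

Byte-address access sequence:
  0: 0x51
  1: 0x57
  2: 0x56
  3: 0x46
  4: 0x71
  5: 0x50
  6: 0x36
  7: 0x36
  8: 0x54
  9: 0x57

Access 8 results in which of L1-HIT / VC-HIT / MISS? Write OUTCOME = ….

OUTCOME = VC-HIT

  [0] addr=0x51 blk=10 s=0: MISS | VC []
  [1] addr=0x57 blk=10 s=0: L1-HIT | VC []
  [2] addr=0x56 blk=10 s=0: L1-HIT | VC []
  [3] addr=0x46 blk=8 s=0: MISS | VC [10]
  [4] addr=0x71 blk=14 s=0: MISS | VC [10, 8]
  [5] addr=0x50 blk=10 s=0: VC-HIT | VC [14, 8]
  [6] addr=0x36 blk=6 s=0: MISS | VC [14, 8, 10]
  [7] addr=0x36 blk=6 s=0: L1-HIT | VC [14, 8, 10]
  [8] addr=0x54 blk=10 s=0: VC-HIT | VC [14, 8, 6]
  [9] addr=0x57 blk=10 s=0: L1-HIT | VC [14, 8, 6]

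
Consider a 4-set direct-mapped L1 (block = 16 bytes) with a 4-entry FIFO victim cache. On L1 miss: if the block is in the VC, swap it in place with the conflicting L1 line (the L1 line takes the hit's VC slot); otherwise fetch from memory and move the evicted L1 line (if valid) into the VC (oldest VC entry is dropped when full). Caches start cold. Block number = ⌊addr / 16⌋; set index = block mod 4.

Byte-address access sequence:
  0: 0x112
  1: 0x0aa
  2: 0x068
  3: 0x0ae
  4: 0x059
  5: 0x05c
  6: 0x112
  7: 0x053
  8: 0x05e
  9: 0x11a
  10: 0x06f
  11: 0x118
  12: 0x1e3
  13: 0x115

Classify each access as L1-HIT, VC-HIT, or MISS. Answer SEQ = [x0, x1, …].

SEQ = [MISS, MISS, MISS, VC-HIT, MISS, L1-HIT, VC-HIT, VC-HIT, L1-HIT, VC-HIT, VC-HIT, L1-HIT, MISS, L1-HIT]

#0 0x112→b17/s1 MISS; vc=[]
#1 0xaa→b10/s2 MISS; vc=[]
#2 0x68→b6/s2 MISS; vc=[10]
#3 0xae→b10/s2 VC-HIT; vc=[6]
#4 0x59→b5/s1 MISS; vc=[6,17]
#5 0x5c→b5/s1 L1-HIT; vc=[6,17]
#6 0x112→b17/s1 VC-HIT; vc=[6,5]
#7 0x53→b5/s1 VC-HIT; vc=[6,17]
#8 0x5e→b5/s1 L1-HIT; vc=[6,17]
#9 0x11a→b17/s1 VC-HIT; vc=[6,5]
#10 0x6f→b6/s2 VC-HIT; vc=[10,5]
#11 0x118→b17/s1 L1-HIT; vc=[10,5]
#12 0x1e3→b30/s2 MISS; vc=[10,5,6]
#13 0x115→b17/s1 L1-HIT; vc=[10,5,6]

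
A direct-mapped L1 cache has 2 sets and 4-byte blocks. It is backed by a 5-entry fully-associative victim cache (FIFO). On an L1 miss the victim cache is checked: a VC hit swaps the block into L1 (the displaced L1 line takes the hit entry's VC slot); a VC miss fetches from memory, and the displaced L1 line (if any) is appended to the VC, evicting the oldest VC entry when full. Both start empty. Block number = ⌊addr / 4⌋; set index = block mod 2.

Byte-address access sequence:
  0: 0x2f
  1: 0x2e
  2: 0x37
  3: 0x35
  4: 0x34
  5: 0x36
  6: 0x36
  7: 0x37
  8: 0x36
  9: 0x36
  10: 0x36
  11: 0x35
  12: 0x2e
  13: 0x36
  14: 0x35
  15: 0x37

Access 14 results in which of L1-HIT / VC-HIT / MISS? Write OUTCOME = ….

OUTCOME = L1-HIT

0: 0x2f (blk 11, set 1) → MISS  vc=[]
1: 0x2e (blk 11, set 1) → L1-HIT  vc=[]
2: 0x37 (blk 13, set 1) → MISS  vc=[11]
3: 0x35 (blk 13, set 1) → L1-HIT  vc=[11]
4: 0x34 (blk 13, set 1) → L1-HIT  vc=[11]
5: 0x36 (blk 13, set 1) → L1-HIT  vc=[11]
6: 0x36 (blk 13, set 1) → L1-HIT  vc=[11]
7: 0x37 (blk 13, set 1) → L1-HIT  vc=[11]
8: 0x36 (blk 13, set 1) → L1-HIT  vc=[11]
9: 0x36 (blk 13, set 1) → L1-HIT  vc=[11]
10: 0x36 (blk 13, set 1) → L1-HIT  vc=[11]
11: 0x35 (blk 13, set 1) → L1-HIT  vc=[11]
12: 0x2e (blk 11, set 1) → VC-HIT  vc=[13]
13: 0x36 (blk 13, set 1) → VC-HIT  vc=[11]
14: 0x35 (blk 13, set 1) → L1-HIT  vc=[11]
15: 0x37 (blk 13, set 1) → L1-HIT  vc=[11]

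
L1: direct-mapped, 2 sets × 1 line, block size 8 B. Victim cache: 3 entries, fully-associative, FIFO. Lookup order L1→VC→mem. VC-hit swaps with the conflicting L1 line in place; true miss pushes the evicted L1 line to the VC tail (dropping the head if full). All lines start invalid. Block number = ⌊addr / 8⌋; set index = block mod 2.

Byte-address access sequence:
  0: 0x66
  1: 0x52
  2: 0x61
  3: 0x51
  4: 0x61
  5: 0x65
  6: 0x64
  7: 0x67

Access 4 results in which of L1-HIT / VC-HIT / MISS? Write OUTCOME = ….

  [0] addr=0x66 blk=12 s=0: MISS | VC []
  [1] addr=0x52 blk=10 s=0: MISS | VC [12]
  [2] addr=0x61 blk=12 s=0: VC-HIT | VC [10]
  [3] addr=0x51 blk=10 s=0: VC-HIT | VC [12]
  [4] addr=0x61 blk=12 s=0: VC-HIT | VC [10]
  [5] addr=0x65 blk=12 s=0: L1-HIT | VC [10]
  [6] addr=0x64 blk=12 s=0: L1-HIT | VC [10]
  [7] addr=0x67 blk=12 s=0: L1-HIT | VC [10]

OUTCOME = VC-HIT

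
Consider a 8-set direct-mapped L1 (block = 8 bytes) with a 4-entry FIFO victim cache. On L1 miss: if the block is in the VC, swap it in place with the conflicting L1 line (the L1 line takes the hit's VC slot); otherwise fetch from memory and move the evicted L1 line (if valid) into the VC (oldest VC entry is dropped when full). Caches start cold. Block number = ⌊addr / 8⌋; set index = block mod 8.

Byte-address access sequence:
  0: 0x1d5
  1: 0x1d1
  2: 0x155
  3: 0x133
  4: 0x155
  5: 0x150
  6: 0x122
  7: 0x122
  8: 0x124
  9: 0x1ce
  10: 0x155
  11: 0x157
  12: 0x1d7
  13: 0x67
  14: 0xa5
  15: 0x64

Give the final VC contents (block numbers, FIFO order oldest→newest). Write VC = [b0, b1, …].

0: 0x1d5 (blk 58, set 2) → MISS  vc=[]
1: 0x1d1 (blk 58, set 2) → L1-HIT  vc=[]
2: 0x155 (blk 42, set 2) → MISS  vc=[58]
3: 0x133 (blk 38, set 6) → MISS  vc=[58]
4: 0x155 (blk 42, set 2) → L1-HIT  vc=[58]
5: 0x150 (blk 42, set 2) → L1-HIT  vc=[58]
6: 0x122 (blk 36, set 4) → MISS  vc=[58]
7: 0x122 (blk 36, set 4) → L1-HIT  vc=[58]
8: 0x124 (blk 36, set 4) → L1-HIT  vc=[58]
9: 0x1ce (blk 57, set 1) → MISS  vc=[58]
10: 0x155 (blk 42, set 2) → L1-HIT  vc=[58]
11: 0x157 (blk 42, set 2) → L1-HIT  vc=[58]
12: 0x1d7 (blk 58, set 2) → VC-HIT  vc=[42]
13: 0x67 (blk 12, set 4) → MISS  vc=[42, 36]
14: 0xa5 (blk 20, set 4) → MISS  vc=[42, 36, 12]
15: 0x64 (blk 12, set 4) → VC-HIT  vc=[42, 36, 20]

VC = [42, 36, 20]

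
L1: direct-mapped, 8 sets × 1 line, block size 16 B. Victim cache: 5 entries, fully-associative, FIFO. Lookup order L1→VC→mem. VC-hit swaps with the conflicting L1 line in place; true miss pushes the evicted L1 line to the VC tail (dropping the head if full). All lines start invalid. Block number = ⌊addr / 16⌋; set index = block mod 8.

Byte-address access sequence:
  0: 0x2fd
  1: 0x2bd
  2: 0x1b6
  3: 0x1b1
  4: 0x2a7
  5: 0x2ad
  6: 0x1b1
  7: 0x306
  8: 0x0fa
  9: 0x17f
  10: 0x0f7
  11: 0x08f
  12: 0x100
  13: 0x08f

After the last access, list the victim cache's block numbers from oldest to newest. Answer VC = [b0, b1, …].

VC = [43, 47, 23, 48, 16]

  [0] addr=0x2fd blk=47 s=7: MISS | VC []
  [1] addr=0x2bd blk=43 s=3: MISS | VC []
  [2] addr=0x1b6 blk=27 s=3: MISS | VC [43]
  [3] addr=0x1b1 blk=27 s=3: L1-HIT | VC [43]
  [4] addr=0x2a7 blk=42 s=2: MISS | VC [43]
  [5] addr=0x2ad blk=42 s=2: L1-HIT | VC [43]
  [6] addr=0x1b1 blk=27 s=3: L1-HIT | VC [43]
  [7] addr=0x306 blk=48 s=0: MISS | VC [43]
  [8] addr=0xfa blk=15 s=7: MISS | VC [43, 47]
  [9] addr=0x17f blk=23 s=7: MISS | VC [43, 47, 15]
  [10] addr=0xf7 blk=15 s=7: VC-HIT | VC [43, 47, 23]
  [11] addr=0x8f blk=8 s=0: MISS | VC [43, 47, 23, 48]
  [12] addr=0x100 blk=16 s=0: MISS | VC [43, 47, 23, 48, 8]
  [13] addr=0x8f blk=8 s=0: VC-HIT | VC [43, 47, 23, 48, 16]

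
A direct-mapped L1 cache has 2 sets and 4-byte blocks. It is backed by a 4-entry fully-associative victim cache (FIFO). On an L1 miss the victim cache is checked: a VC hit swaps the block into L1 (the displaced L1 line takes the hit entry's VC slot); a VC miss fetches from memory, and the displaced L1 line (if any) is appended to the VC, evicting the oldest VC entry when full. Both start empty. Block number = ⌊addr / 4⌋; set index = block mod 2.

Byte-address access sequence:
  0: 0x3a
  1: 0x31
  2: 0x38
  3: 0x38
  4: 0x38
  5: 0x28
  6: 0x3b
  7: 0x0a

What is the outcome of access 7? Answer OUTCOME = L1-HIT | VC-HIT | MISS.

OUTCOME = MISS

#0 0x3a→b14/s0 MISS; vc=[]
#1 0x31→b12/s0 MISS; vc=[14]
#2 0x38→b14/s0 VC-HIT; vc=[12]
#3 0x38→b14/s0 L1-HIT; vc=[12]
#4 0x38→b14/s0 L1-HIT; vc=[12]
#5 0x28→b10/s0 MISS; vc=[12,14]
#6 0x3b→b14/s0 VC-HIT; vc=[12,10]
#7 0xa→b2/s0 MISS; vc=[12,10,14]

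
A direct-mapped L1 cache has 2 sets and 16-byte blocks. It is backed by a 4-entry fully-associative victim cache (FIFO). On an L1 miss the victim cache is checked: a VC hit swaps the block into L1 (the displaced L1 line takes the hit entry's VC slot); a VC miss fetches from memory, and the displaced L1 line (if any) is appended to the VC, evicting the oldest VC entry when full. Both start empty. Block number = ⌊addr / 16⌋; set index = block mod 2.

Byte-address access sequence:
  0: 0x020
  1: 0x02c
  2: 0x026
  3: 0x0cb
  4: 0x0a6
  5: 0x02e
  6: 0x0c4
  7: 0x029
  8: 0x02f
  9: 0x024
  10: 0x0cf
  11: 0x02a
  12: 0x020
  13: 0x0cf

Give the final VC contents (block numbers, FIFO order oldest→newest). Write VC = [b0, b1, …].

  [0] addr=0x20 blk=2 s=0: MISS | VC []
  [1] addr=0x2c blk=2 s=0: L1-HIT | VC []
  [2] addr=0x26 blk=2 s=0: L1-HIT | VC []
  [3] addr=0xcb blk=12 s=0: MISS | VC [2]
  [4] addr=0xa6 blk=10 s=0: MISS | VC [2, 12]
  [5] addr=0x2e blk=2 s=0: VC-HIT | VC [10, 12]
  [6] addr=0xc4 blk=12 s=0: VC-HIT | VC [10, 2]
  [7] addr=0x29 blk=2 s=0: VC-HIT | VC [10, 12]
  [8] addr=0x2f blk=2 s=0: L1-HIT | VC [10, 12]
  [9] addr=0x24 blk=2 s=0: L1-HIT | VC [10, 12]
  [10] addr=0xcf blk=12 s=0: VC-HIT | VC [10, 2]
  [11] addr=0x2a blk=2 s=0: VC-HIT | VC [10, 12]
  [12] addr=0x20 blk=2 s=0: L1-HIT | VC [10, 12]
  [13] addr=0xcf blk=12 s=0: VC-HIT | VC [10, 2]

VC = [10, 2]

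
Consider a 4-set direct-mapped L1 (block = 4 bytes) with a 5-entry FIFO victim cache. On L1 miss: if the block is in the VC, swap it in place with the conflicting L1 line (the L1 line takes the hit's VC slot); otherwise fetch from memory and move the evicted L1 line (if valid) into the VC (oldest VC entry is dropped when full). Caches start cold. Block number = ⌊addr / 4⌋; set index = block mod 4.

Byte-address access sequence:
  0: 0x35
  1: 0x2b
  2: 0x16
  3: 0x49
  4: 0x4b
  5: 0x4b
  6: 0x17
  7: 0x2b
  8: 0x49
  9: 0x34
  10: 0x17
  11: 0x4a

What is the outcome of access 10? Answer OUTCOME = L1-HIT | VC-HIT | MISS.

OUTCOME = VC-HIT

0: 0x35 (blk 13, set 1) → MISS  vc=[]
1: 0x2b (blk 10, set 2) → MISS  vc=[]
2: 0x16 (blk 5, set 1) → MISS  vc=[13]
3: 0x49 (blk 18, set 2) → MISS  vc=[13, 10]
4: 0x4b (blk 18, set 2) → L1-HIT  vc=[13, 10]
5: 0x4b (blk 18, set 2) → L1-HIT  vc=[13, 10]
6: 0x17 (blk 5, set 1) → L1-HIT  vc=[13, 10]
7: 0x2b (blk 10, set 2) → VC-HIT  vc=[13, 18]
8: 0x49 (blk 18, set 2) → VC-HIT  vc=[13, 10]
9: 0x34 (blk 13, set 1) → VC-HIT  vc=[5, 10]
10: 0x17 (blk 5, set 1) → VC-HIT  vc=[13, 10]
11: 0x4a (blk 18, set 2) → L1-HIT  vc=[13, 10]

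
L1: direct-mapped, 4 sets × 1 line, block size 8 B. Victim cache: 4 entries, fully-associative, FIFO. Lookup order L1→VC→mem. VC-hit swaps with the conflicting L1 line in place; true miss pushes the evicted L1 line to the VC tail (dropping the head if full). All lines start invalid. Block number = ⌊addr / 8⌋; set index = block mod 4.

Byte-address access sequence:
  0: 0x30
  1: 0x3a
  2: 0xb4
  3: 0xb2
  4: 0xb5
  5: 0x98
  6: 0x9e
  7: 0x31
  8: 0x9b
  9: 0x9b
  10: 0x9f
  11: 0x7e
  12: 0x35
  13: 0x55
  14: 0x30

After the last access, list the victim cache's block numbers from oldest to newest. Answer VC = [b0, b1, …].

VC = [22, 7, 19, 10]

#0 0x30→b6/s2 MISS; vc=[]
#1 0x3a→b7/s3 MISS; vc=[]
#2 0xb4→b22/s2 MISS; vc=[6]
#3 0xb2→b22/s2 L1-HIT; vc=[6]
#4 0xb5→b22/s2 L1-HIT; vc=[6]
#5 0x98→b19/s3 MISS; vc=[6,7]
#6 0x9e→b19/s3 L1-HIT; vc=[6,7]
#7 0x31→b6/s2 VC-HIT; vc=[22,7]
#8 0x9b→b19/s3 L1-HIT; vc=[22,7]
#9 0x9b→b19/s3 L1-HIT; vc=[22,7]
#10 0x9f→b19/s3 L1-HIT; vc=[22,7]
#11 0x7e→b15/s3 MISS; vc=[22,7,19]
#12 0x35→b6/s2 L1-HIT; vc=[22,7,19]
#13 0x55→b10/s2 MISS; vc=[22,7,19,6]
#14 0x30→b6/s2 VC-HIT; vc=[22,7,19,10]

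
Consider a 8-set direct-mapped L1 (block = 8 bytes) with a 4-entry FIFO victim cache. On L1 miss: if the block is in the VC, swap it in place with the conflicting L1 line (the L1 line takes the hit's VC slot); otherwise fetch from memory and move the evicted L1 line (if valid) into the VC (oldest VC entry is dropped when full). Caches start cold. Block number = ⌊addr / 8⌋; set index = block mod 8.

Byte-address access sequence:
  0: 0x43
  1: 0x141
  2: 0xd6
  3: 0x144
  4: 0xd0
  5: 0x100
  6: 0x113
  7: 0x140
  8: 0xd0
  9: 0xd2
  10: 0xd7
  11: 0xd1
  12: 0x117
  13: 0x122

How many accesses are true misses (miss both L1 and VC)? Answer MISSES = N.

#0 0x43→b8/s0 MISS; vc=[]
#1 0x141→b40/s0 MISS; vc=[8]
#2 0xd6→b26/s2 MISS; vc=[8]
#3 0x144→b40/s0 L1-HIT; vc=[8]
#4 0xd0→b26/s2 L1-HIT; vc=[8]
#5 0x100→b32/s0 MISS; vc=[8,40]
#6 0x113→b34/s2 MISS; vc=[8,40,26]
#7 0x140→b40/s0 VC-HIT; vc=[8,32,26]
#8 0xd0→b26/s2 VC-HIT; vc=[8,32,34]
#9 0xd2→b26/s2 L1-HIT; vc=[8,32,34]
#10 0xd7→b26/s2 L1-HIT; vc=[8,32,34]
#11 0xd1→b26/s2 L1-HIT; vc=[8,32,34]
#12 0x117→b34/s2 VC-HIT; vc=[8,32,26]
#13 0x122→b36/s4 MISS; vc=[8,32,26]

MISSES = 6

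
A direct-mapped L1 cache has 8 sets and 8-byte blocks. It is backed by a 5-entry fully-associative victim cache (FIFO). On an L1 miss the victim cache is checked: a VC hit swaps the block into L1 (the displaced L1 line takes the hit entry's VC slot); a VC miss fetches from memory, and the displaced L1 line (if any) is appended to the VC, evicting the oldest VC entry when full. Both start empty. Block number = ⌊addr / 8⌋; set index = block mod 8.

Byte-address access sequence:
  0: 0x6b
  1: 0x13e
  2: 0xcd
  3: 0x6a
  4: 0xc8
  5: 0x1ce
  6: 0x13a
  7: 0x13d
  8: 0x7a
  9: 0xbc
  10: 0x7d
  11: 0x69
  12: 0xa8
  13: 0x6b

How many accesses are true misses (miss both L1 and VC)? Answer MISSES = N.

  [0] addr=0x6b blk=13 s=5: MISS | VC []
  [1] addr=0x13e blk=39 s=7: MISS | VC []
  [2] addr=0xcd blk=25 s=1: MISS | VC []
  [3] addr=0x6a blk=13 s=5: L1-HIT | VC []
  [4] addr=0xc8 blk=25 s=1: L1-HIT | VC []
  [5] addr=0x1ce blk=57 s=1: MISS | VC [25]
  [6] addr=0x13a blk=39 s=7: L1-HIT | VC [25]
  [7] addr=0x13d blk=39 s=7: L1-HIT | VC [25]
  [8] addr=0x7a blk=15 s=7: MISS | VC [25, 39]
  [9] addr=0xbc blk=23 s=7: MISS | VC [25, 39, 15]
  [10] addr=0x7d blk=15 s=7: VC-HIT | VC [25, 39, 23]
  [11] addr=0x69 blk=13 s=5: L1-HIT | VC [25, 39, 23]
  [12] addr=0xa8 blk=21 s=5: MISS | VC [25, 39, 23, 13]
  [13] addr=0x6b blk=13 s=5: VC-HIT | VC [25, 39, 23, 21]

MISSES = 7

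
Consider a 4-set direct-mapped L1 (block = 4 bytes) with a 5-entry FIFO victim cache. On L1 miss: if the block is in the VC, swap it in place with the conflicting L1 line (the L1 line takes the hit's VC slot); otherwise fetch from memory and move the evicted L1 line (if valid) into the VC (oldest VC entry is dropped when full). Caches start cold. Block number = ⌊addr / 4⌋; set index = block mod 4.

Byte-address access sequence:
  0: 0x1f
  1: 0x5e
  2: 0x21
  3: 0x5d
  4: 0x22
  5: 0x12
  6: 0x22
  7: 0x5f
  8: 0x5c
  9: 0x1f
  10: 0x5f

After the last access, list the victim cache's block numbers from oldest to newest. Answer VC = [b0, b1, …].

VC = [7, 4]

  [0] addr=0x1f blk=7 s=3: MISS | VC []
  [1] addr=0x5e blk=23 s=3: MISS | VC [7]
  [2] addr=0x21 blk=8 s=0: MISS | VC [7]
  [3] addr=0x5d blk=23 s=3: L1-HIT | VC [7]
  [4] addr=0x22 blk=8 s=0: L1-HIT | VC [7]
  [5] addr=0x12 blk=4 s=0: MISS | VC [7, 8]
  [6] addr=0x22 blk=8 s=0: VC-HIT | VC [7, 4]
  [7] addr=0x5f blk=23 s=3: L1-HIT | VC [7, 4]
  [8] addr=0x5c blk=23 s=3: L1-HIT | VC [7, 4]
  [9] addr=0x1f blk=7 s=3: VC-HIT | VC [23, 4]
  [10] addr=0x5f blk=23 s=3: VC-HIT | VC [7, 4]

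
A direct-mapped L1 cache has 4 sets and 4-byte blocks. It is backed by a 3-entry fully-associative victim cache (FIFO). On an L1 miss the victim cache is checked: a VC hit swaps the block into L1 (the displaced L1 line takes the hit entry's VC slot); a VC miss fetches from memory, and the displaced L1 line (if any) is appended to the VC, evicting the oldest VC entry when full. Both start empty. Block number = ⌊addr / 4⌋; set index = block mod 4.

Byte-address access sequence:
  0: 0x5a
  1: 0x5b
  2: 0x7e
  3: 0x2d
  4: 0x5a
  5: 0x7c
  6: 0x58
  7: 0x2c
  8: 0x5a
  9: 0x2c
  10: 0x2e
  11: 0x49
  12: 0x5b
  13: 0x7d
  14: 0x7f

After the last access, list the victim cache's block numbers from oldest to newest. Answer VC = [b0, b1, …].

VC = [11, 18]

  [0] addr=0x5a blk=22 s=2: MISS | VC []
  [1] addr=0x5b blk=22 s=2: L1-HIT | VC []
  [2] addr=0x7e blk=31 s=3: MISS | VC []
  [3] addr=0x2d blk=11 s=3: MISS | VC [31]
  [4] addr=0x5a blk=22 s=2: L1-HIT | VC [31]
  [5] addr=0x7c blk=31 s=3: VC-HIT | VC [11]
  [6] addr=0x58 blk=22 s=2: L1-HIT | VC [11]
  [7] addr=0x2c blk=11 s=3: VC-HIT | VC [31]
  [8] addr=0x5a blk=22 s=2: L1-HIT | VC [31]
  [9] addr=0x2c blk=11 s=3: L1-HIT | VC [31]
  [10] addr=0x2e blk=11 s=3: L1-HIT | VC [31]
  [11] addr=0x49 blk=18 s=2: MISS | VC [31, 22]
  [12] addr=0x5b blk=22 s=2: VC-HIT | VC [31, 18]
  [13] addr=0x7d blk=31 s=3: VC-HIT | VC [11, 18]
  [14] addr=0x7f blk=31 s=3: L1-HIT | VC [11, 18]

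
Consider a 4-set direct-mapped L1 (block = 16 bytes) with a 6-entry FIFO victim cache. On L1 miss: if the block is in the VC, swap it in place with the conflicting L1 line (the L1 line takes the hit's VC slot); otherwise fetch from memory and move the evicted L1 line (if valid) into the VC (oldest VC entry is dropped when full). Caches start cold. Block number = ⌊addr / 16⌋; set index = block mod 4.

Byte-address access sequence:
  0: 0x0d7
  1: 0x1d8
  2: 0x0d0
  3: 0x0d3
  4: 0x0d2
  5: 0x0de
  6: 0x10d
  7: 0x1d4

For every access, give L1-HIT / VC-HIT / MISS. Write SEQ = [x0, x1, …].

  [0] addr=0xd7 blk=13 s=1: MISS | VC []
  [1] addr=0x1d8 blk=29 s=1: MISS | VC [13]
  [2] addr=0xd0 blk=13 s=1: VC-HIT | VC [29]
  [3] addr=0xd3 blk=13 s=1: L1-HIT | VC [29]
  [4] addr=0xd2 blk=13 s=1: L1-HIT | VC [29]
  [5] addr=0xde blk=13 s=1: L1-HIT | VC [29]
  [6] addr=0x10d blk=16 s=0: MISS | VC [29]
  [7] addr=0x1d4 blk=29 s=1: VC-HIT | VC [13]

SEQ = [MISS, MISS, VC-HIT, L1-HIT, L1-HIT, L1-HIT, MISS, VC-HIT]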